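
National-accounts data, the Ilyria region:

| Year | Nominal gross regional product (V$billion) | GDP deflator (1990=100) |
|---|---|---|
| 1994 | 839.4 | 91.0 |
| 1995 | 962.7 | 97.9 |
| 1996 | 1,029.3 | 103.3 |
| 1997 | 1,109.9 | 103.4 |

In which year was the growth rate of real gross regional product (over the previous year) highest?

1997

1995: real = 962.7/0.979 = 983.35; growth vs 1994 (922.42) = 6.61%.
1996: real = 1029.3/1.033 = 996.42; growth vs 1995 (983.35) = 1.33%.
1997: real = 1109.9/1.034 = 1073.40; growth vs 1996 (996.42) = 7.73%.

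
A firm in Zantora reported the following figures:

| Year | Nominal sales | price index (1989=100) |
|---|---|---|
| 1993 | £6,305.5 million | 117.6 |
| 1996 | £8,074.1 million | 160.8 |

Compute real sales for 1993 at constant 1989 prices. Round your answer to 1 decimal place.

Real sales = Nominal / (price index/100) = 6305.5 / 1.176 = 5361.82.

£5,361.8 million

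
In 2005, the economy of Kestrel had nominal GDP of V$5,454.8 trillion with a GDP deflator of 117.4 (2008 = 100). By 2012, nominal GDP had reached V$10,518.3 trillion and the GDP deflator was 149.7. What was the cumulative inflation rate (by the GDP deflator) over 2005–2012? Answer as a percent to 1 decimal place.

Price-level change = 149.7 / 117.4 − 1 = 0.2751.

27.5%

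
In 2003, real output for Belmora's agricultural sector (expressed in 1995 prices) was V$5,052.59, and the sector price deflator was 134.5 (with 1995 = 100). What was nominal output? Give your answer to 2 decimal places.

Nominal output = Real × (sector price deflator/100) = 5052.59 × 1.345 = 6795.73.

V$6,795.73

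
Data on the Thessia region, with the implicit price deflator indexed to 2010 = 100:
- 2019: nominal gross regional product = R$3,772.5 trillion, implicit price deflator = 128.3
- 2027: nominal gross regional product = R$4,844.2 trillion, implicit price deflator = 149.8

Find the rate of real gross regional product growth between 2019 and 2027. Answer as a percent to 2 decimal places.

9.98%

Real gross regional product 2019 = 3772.5 / 1.283 = 2940.37.
Real gross regional product 2027 = 4844.2 / 1.498 = 3233.78.
Real growth = 3233.78 / 2940.37 − 1 = 0.0998.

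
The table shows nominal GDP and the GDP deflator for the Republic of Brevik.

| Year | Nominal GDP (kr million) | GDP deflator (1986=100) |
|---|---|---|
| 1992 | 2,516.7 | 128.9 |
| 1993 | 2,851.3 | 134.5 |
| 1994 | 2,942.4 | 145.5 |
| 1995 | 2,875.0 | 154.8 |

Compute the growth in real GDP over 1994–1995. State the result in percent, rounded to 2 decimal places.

-8.16%

Real GDP 1994 = 2942.4/1.455 = 2022.27.
Real GDP 1995 = 2875.0/1.548 = 1857.24.
Change = 1857.24/2022.27 − 1 = -0.0816.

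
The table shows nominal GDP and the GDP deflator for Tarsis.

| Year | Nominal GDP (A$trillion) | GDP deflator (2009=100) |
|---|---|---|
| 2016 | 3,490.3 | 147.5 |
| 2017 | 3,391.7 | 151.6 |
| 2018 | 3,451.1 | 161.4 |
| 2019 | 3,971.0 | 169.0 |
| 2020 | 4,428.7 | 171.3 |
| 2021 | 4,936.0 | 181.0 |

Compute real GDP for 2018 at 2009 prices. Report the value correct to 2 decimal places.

Real GDP 2018 = 3451.1 / 1.614 = 2138.23.

A$2,138.23 trillion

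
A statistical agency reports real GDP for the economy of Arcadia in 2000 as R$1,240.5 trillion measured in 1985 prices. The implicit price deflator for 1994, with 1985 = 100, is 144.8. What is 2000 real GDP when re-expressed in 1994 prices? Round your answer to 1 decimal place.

R$1,796.2 trillion

Real GDP in 1994 prices = Real GDP in 1985 prices × (P_1994/P_1985) = 1240.5 × 1.448 = 1796.24.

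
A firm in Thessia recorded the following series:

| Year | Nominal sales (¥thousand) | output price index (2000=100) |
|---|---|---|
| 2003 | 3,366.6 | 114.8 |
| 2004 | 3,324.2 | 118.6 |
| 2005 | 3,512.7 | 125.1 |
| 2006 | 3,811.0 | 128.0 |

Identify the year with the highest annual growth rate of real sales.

2004: real = 3324.2/1.186 = 2802.87; growth vs 2003 (2932.58) = -4.42%.
2005: real = 3512.7/1.251 = 2807.91; growth vs 2004 (2802.87) = 0.18%.
2006: real = 3811.0/1.280 = 2977.34; growth vs 2005 (2807.91) = 6.03%.

2006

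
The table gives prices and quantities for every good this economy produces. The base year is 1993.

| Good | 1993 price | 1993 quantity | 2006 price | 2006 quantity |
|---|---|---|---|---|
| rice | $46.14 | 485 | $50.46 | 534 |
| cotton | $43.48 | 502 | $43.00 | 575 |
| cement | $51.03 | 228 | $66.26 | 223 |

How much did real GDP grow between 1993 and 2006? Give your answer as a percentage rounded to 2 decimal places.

Real GDP 1993 = Nominal GDP 1993 = 46.14·485 + 43.48·502 + 51.03·228 = 55839.70.
Real GDP 2006 (at 1993 prices) = 46.14·534 + 43.48·575 + 51.03·223 = 61019.45.
Real growth = 61019.45/55839.70 − 1 = 0.0928.

9.28%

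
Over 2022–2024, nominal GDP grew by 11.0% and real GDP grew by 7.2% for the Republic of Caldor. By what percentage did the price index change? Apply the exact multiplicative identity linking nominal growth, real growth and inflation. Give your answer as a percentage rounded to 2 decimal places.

(1 + g_nom) = (1 + g_real)(1 + π), so π = 1.1100 / 1.0720 − 1 = 0.03545.

3.54%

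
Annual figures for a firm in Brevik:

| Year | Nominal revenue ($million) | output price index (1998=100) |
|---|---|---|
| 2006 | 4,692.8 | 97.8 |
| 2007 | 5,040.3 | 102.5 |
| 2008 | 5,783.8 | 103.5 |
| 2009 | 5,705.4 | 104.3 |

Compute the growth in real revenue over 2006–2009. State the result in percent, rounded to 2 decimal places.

14.00%

Real revenue 2006 = 4692.8/0.978 = 4798.36.
Real revenue 2009 = 5705.4/1.043 = 5470.18.
Change = 5470.18/4798.36 − 1 = 0.1400.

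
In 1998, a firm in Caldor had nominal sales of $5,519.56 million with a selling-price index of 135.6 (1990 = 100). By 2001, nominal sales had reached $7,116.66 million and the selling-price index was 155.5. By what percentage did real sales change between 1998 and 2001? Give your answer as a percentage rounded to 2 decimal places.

12.43%

Deflate each year: 1998 → 5519.56/1.356 = 4070.47; 2001 → 7116.66/1.555 = 4576.63.
So real sales changed by 4576.63/4070.47 − 1 = 0.1243, i.e. 12.43%.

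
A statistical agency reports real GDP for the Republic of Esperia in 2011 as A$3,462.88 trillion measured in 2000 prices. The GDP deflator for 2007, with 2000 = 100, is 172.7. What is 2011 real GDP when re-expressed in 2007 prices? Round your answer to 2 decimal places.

Real GDP in 2007 prices = Real GDP in 2000 prices × (P_2007/P_2000) = 3462.88 × 1.727 = 5980.39.

A$5,980.39 trillion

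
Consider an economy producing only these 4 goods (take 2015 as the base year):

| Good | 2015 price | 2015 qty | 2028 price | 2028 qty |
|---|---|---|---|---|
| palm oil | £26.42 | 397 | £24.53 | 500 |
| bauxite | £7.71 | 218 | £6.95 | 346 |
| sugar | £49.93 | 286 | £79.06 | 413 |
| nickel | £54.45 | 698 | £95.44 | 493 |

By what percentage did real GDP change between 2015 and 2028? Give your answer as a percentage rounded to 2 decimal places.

Real GDP 2015 = Nominal GDP 2015 = 26.42·397 + 7.71·218 + 49.93·286 + 54.45·698 = 64455.60.
Real GDP 2028 (at 2015 prices) = 26.42·500 + 7.71·346 + 49.93·413 + 54.45·493 = 63342.60.
Real growth = 63342.60/64455.60 − 1 = -0.0173.

-1.73%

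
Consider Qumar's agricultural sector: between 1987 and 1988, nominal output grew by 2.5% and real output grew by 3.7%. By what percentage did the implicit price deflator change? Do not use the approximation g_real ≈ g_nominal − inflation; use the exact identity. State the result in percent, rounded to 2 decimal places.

(1 + g_nom) = (1 + g_real)(1 + π), so π = 1.0250 / 1.0370 − 1 = -0.01157.

-1.16%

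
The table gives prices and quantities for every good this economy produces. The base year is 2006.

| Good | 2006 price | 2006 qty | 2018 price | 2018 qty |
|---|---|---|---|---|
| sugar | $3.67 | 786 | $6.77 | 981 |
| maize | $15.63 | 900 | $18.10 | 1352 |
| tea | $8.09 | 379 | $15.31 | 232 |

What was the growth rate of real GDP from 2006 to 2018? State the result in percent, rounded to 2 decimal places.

32.93%

Real GDP 2006 = Nominal GDP 2006 = 3.67·786 + 15.63·900 + 8.09·379 = 20017.73.
Real GDP 2018 (at 2006 prices) = 3.67·981 + 15.63·1352 + 8.09·232 = 26608.91.
Real growth = 26608.91/20017.73 − 1 = 0.3293.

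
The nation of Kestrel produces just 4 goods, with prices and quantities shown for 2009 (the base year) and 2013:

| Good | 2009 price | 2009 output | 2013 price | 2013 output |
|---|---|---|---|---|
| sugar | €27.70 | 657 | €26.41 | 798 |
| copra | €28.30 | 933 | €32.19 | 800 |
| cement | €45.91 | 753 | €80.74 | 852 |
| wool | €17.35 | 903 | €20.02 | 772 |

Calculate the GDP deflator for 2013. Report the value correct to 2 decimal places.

134.77

Nominal GDP 2013 = 26.41·798 + 32.19·800 + 80.74·852 + 20.02·772 = 131073.10.
Real GDP 2013 (at 2009 prices) = 27.70·798 + 28.30·800 + 45.91·852 + 17.35·772 = 97254.12.
Deflator = Nominal/Real × 100 = 131073.10/97254.12 × 100 = 134.774.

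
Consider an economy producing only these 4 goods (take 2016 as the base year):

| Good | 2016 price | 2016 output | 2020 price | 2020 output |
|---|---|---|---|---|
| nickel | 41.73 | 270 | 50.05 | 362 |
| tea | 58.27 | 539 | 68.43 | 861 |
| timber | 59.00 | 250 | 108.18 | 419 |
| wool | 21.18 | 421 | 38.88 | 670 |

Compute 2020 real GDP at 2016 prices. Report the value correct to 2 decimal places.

104188.33

Real GDP 2020 = Σ (p_2016 × q_2020) = 41.73·362 + 58.27·861 + 59.00·419 + 21.18·670 = 104188.33.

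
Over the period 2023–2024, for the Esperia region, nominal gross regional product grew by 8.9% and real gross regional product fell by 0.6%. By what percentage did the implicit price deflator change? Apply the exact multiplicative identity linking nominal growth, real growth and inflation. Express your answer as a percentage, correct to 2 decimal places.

9.56%

(1 + g_nom) = (1 + g_real)(1 + π), so π = 1.0890 / 0.9940 − 1 = 0.09557.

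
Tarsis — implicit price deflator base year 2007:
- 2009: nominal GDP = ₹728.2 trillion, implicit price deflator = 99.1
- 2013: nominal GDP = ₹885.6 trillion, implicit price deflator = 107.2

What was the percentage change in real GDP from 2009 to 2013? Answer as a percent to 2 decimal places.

Real GDP 2009 = 728.2 / 0.991 = 734.81.
Real GDP 2013 = 885.6 / 1.072 = 826.12.
Real growth = 826.12 / 734.81 − 1 = 0.1243.

12.43%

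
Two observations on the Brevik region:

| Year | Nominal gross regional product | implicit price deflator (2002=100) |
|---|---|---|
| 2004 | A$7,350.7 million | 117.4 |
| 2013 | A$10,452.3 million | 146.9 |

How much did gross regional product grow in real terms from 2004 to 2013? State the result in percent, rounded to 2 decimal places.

Deflate each year: 2004 → 7350.7/1.174 = 6261.24; 2013 → 10452.3/1.469 = 7115.25.
So real gross regional product changed by 7115.25/6261.24 − 1 = 0.1364, i.e. 13.64%.

13.64%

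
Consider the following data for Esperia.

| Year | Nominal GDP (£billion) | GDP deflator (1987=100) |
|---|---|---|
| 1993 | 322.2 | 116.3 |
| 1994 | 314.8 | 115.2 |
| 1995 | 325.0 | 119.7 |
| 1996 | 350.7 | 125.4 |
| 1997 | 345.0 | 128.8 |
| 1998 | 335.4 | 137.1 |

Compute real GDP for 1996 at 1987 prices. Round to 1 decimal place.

Real GDP 1996 = 350.7 / 1.254 = 279.67.

£279.7 billion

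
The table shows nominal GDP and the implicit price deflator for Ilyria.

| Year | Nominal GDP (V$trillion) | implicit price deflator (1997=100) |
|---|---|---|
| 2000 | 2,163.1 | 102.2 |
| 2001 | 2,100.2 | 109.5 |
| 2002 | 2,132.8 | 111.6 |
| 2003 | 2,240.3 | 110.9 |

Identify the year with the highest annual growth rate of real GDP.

2003

2001: real = 2100.2/1.095 = 1917.99; growth vs 2000 (2116.54) = -9.38%.
2002: real = 2132.8/1.116 = 1911.11; growth vs 2001 (1917.99) = -0.36%.
2003: real = 2240.3/1.109 = 2020.11; growth vs 2002 (1911.11) = 5.70%.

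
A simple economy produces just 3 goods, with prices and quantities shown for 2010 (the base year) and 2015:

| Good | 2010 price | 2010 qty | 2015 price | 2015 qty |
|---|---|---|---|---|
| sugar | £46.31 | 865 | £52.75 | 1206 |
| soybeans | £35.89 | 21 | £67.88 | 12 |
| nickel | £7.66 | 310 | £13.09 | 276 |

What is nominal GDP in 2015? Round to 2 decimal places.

£68043.90

Nominal GDP 2015 = Σ (p_2015 × q_2015) = 52.75·1206 + 67.88·12 + 13.09·276 = 68043.90.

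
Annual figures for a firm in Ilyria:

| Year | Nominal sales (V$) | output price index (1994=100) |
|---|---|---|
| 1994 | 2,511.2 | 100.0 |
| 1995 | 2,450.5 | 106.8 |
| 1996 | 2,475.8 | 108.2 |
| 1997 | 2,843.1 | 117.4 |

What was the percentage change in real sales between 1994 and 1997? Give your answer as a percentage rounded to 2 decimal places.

-3.56%

Real sales 1994 = 2511.2/1.000 = 2511.20.
Real sales 1997 = 2843.1/1.174 = 2421.72.
Change = 2421.72/2511.20 − 1 = -0.0356.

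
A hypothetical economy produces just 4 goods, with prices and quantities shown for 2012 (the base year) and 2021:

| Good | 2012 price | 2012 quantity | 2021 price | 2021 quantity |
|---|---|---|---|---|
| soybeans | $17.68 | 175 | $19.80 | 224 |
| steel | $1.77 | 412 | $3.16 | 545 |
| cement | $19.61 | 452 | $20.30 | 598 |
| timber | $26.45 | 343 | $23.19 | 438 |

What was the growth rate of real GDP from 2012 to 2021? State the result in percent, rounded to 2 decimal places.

Real GDP 2012 = Nominal GDP 2012 = 17.68·175 + 1.77·412 + 19.61·452 + 26.45·343 = 21759.31.
Real GDP 2021 (at 2012 prices) = 17.68·224 + 1.77·545 + 19.61·598 + 26.45·438 = 28236.85.
Real growth = 28236.85/21759.31 − 1 = 0.2977.

29.77%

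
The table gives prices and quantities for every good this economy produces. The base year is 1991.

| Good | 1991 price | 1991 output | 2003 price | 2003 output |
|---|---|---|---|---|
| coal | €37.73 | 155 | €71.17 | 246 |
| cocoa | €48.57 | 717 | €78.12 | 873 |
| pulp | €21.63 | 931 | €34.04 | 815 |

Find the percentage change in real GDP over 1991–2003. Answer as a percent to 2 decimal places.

Real GDP 1991 = Nominal GDP 1991 = 37.73·155 + 48.57·717 + 21.63·931 = 60810.37.
Real GDP 2003 (at 1991 prices) = 37.73·246 + 48.57·873 + 21.63·815 = 69311.64.
Real growth = 69311.64/60810.37 − 1 = 0.1398.

13.98%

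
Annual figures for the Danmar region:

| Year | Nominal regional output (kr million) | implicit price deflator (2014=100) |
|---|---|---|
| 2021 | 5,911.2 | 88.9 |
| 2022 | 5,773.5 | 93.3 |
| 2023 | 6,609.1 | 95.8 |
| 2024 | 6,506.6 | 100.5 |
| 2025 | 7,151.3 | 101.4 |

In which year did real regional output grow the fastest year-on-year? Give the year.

2023

2022: real = 5773.5/0.933 = 6188.10; growth vs 2021 (6649.27) = -6.94%.
2023: real = 6609.1/0.958 = 6898.85; growth vs 2022 (6188.10) = 11.49%.
2024: real = 6506.6/1.005 = 6474.23; growth vs 2023 (6898.85) = -6.15%.
2025: real = 7151.3/1.014 = 7052.56; growth vs 2024 (6474.23) = 8.93%.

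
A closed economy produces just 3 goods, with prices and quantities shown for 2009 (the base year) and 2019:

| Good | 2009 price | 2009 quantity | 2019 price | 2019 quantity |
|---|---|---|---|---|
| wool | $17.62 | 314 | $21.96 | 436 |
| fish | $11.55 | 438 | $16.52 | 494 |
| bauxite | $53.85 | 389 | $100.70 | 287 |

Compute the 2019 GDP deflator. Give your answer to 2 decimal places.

161.69

Nominal GDP 2019 = 21.96·436 + 16.52·494 + 100.70·287 = 46636.34.
Real GDP 2019 (at 2009 prices) = 17.62·436 + 11.55·494 + 53.85·287 = 28842.97.
Deflator = Nominal/Real × 100 = 46636.34/28842.97 × 100 = 161.690.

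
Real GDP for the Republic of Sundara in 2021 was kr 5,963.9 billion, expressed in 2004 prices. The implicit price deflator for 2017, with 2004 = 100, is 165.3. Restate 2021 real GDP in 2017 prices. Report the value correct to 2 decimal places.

Real GDP in 2017 prices = Real GDP in 2004 prices × (P_2017/P_2004) = 5963.9 × 1.653 = 9858.33.

kr 9,858.33 billion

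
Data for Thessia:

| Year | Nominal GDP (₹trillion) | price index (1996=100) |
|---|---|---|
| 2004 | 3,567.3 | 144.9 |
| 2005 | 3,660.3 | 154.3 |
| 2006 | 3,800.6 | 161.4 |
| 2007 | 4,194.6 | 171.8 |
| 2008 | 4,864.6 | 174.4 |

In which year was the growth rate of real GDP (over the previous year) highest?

2005: real = 3660.3/1.543 = 2372.20; growth vs 2004 (2461.90) = -3.64%.
2006: real = 3800.6/1.614 = 2354.77; growth vs 2005 (2372.20) = -0.73%.
2007: real = 4194.6/1.718 = 2441.56; growth vs 2006 (2354.77) = 3.69%.
2008: real = 4864.6/1.744 = 2789.33; growth vs 2007 (2441.56) = 14.24%.

2008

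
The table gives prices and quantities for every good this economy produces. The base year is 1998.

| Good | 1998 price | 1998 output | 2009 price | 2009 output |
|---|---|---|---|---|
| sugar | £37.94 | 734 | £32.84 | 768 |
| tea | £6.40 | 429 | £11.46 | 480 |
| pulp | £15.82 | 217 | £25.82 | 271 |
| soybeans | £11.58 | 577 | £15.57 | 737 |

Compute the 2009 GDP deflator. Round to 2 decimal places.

109.24

Nominal GDP 2009 = 32.84·768 + 11.46·480 + 25.82·271 + 15.57·737 = 49194.23.
Real GDP 2009 (at 1998 prices) = 37.94·768 + 6.40·480 + 15.82·271 + 11.58·737 = 45031.60.
Deflator = Nominal/Real × 100 = 49194.23/45031.60 × 100 = 109.244.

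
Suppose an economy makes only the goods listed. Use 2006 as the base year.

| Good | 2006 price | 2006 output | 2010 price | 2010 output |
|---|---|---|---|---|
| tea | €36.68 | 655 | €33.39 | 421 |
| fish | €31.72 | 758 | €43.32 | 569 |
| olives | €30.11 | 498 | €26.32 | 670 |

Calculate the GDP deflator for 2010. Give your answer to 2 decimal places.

104.99

Nominal GDP 2010 = 33.39·421 + 43.32·569 + 26.32·670 = 56340.67.
Real GDP 2010 (at 2006 prices) = 36.68·421 + 31.72·569 + 30.11·670 = 53664.66.
Deflator = Nominal/Real × 100 = 56340.67/53664.66 × 100 = 104.987.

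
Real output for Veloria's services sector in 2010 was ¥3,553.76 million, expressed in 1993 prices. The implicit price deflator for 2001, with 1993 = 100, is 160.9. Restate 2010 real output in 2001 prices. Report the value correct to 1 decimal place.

Real output in 2001 prices = Real output in 1993 prices × (P_2001/P_1993) = 3553.76 × 1.609 = 5718.00.

¥5,718.0 million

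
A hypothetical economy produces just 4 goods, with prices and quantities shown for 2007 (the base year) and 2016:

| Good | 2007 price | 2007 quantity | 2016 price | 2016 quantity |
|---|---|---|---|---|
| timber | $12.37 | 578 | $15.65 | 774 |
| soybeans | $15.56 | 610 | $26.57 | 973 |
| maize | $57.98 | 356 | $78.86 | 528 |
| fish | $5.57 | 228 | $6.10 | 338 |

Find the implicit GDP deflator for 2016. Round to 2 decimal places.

Nominal GDP 2016 = 15.65·774 + 26.57·973 + 78.86·528 + 6.10·338 = 81665.59.
Real GDP 2016 (at 2007 prices) = 12.37·774 + 15.56·973 + 57.98·528 + 5.57·338 = 57210.36.
Deflator = Nominal/Real × 100 = 81665.59/57210.36 × 100 = 142.746.

142.75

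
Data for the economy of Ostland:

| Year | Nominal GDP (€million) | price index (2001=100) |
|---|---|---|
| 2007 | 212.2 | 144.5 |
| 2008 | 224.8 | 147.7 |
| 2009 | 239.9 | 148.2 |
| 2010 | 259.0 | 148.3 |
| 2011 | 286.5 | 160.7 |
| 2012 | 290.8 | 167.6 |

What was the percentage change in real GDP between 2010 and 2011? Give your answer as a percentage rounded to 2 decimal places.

Real GDP 2010 = 259.0/1.483 = 174.65.
Real GDP 2011 = 286.5/1.607 = 178.28.
Change = 178.28/174.65 − 1 = 0.0208.

2.08%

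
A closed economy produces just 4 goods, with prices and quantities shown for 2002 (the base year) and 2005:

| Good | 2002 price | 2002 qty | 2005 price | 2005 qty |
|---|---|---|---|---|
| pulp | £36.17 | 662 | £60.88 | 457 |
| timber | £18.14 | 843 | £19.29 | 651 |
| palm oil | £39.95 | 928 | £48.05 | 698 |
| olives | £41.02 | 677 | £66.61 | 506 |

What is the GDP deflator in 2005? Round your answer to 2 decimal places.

139.81

Nominal GDP 2005 = 60.88·457 + 19.29·651 + 48.05·698 + 66.61·506 = 107623.51.
Real GDP 2005 (at 2002 prices) = 36.17·457 + 18.14·651 + 39.95·698 + 41.02·506 = 76980.05.
Deflator = Nominal/Real × 100 = 107623.51/76980.05 × 100 = 139.807.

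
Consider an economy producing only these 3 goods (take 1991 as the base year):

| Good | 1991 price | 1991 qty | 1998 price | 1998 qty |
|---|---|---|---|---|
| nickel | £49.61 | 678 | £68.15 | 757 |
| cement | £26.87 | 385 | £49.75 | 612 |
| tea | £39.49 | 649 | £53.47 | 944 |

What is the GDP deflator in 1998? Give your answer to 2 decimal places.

Nominal GDP 1998 = 68.15·757 + 49.75·612 + 53.47·944 = 132512.23.
Real GDP 1998 (at 1991 prices) = 49.61·757 + 26.87·612 + 39.49·944 = 91277.77.
Deflator = Nominal/Real × 100 = 132512.23/91277.77 × 100 = 145.175.

145.17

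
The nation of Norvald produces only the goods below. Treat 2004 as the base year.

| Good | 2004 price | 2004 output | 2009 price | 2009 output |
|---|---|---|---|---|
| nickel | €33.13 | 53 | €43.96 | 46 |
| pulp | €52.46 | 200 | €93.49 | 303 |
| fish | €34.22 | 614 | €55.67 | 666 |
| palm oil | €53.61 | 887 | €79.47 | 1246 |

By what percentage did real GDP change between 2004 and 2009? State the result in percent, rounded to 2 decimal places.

32.42%

Real GDP 2004 = Nominal GDP 2004 = 33.13·53 + 52.46·200 + 34.22·614 + 53.61·887 = 80811.04.
Real GDP 2009 (at 2004 prices) = 33.13·46 + 52.46·303 + 34.22·666 + 53.61·1246 = 107007.94.
Real growth = 107007.94/80811.04 − 1 = 0.3242.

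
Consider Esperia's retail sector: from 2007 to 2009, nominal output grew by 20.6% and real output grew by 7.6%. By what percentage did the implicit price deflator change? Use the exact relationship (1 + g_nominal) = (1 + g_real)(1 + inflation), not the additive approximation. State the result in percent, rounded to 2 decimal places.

(1 + g_nom) = (1 + g_real)(1 + π), so π = 1.2060 / 1.0760 − 1 = 0.12082.

12.08%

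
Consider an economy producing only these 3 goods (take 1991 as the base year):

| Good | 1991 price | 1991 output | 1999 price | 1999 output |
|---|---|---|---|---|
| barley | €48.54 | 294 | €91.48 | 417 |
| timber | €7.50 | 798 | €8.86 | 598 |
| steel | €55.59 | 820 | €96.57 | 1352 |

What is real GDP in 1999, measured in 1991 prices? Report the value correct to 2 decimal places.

Real GDP 1999 = Σ (p_1991 × q_1999) = 48.54·417 + 7.50·598 + 55.59·1352 = 99883.86.

€99883.86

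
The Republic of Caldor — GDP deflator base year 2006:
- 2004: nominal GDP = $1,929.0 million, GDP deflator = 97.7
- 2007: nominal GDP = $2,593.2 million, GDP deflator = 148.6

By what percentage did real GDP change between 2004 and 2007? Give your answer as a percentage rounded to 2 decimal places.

-11.61%

Deflate each year: 2004 → 1929.0/0.977 = 1974.41; 2007 → 2593.2/1.486 = 1745.09.
So real GDP changed by 1745.09/1974.41 − 1 = -0.1161, i.e. -11.61%.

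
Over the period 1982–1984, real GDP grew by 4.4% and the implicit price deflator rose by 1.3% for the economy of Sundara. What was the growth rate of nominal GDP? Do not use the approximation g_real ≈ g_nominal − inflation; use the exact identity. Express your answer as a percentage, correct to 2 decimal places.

(1 + g_nom) = (1 + g_real)(1 + π) = 1.0440 × 1.0130 = 1.05757.

5.76%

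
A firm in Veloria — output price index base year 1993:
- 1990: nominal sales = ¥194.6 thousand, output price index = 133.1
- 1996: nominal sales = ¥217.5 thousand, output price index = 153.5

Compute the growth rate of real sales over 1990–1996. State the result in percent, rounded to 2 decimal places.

Real sales 1990 = 194.6 / 1.331 = 146.21.
Real sales 1996 = 217.5 / 1.535 = 141.69.
Real growth = 141.69 / 146.21 − 1 = -0.0309.

-3.09%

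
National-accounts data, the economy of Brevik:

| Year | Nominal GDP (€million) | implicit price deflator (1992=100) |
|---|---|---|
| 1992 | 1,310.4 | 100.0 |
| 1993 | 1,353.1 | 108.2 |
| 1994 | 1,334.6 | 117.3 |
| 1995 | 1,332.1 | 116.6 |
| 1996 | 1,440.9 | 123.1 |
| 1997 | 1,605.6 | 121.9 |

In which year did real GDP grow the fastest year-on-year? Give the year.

1993: real = 1353.1/1.082 = 1250.55; growth vs 1992 (1310.40) = -4.57%.
1994: real = 1334.6/1.173 = 1137.77; growth vs 1993 (1250.55) = -9.02%.
1995: real = 1332.1/1.166 = 1142.45; growth vs 1994 (1137.77) = 0.41%.
1996: real = 1440.9/1.231 = 1170.51; growth vs 1995 (1142.45) = 2.46%.
1997: real = 1605.6/1.219 = 1317.15; growth vs 1996 (1170.51) = 12.53%.

1997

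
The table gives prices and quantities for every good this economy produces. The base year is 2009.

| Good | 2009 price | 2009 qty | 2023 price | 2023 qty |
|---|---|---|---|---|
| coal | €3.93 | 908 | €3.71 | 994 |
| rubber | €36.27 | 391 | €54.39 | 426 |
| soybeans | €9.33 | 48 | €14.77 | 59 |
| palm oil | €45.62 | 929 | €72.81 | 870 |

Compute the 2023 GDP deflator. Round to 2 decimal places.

Nominal GDP 2023 = 3.71·994 + 54.39·426 + 14.77·59 + 72.81·870 = 91074.01.
Real GDP 2023 (at 2009 prices) = 3.93·994 + 36.27·426 + 9.33·59 + 45.62·870 = 59597.31.
Deflator = Nominal/Real × 100 = 91074.01/59597.31 × 100 = 152.816.

152.82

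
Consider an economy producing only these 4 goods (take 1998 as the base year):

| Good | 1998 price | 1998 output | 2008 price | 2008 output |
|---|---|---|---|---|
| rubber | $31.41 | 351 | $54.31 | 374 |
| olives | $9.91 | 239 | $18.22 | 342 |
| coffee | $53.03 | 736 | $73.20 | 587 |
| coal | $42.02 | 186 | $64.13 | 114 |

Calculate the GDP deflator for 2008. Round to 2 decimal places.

Nominal GDP 2008 = 54.31·374 + 18.22·342 + 73.20·587 + 64.13·114 = 76822.40.
Real GDP 2008 (at 1998 prices) = 31.41·374 + 9.91·342 + 53.03·587 + 42.02·114 = 51055.45.
Deflator = Nominal/Real × 100 = 76822.40/51055.45 × 100 = 150.469.

150.47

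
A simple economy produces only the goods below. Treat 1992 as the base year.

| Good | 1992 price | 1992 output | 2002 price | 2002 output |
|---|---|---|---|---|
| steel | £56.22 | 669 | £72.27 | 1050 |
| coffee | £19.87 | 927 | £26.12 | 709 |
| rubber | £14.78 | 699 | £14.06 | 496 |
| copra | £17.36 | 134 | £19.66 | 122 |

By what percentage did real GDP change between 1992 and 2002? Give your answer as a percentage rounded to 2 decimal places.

Real GDP 1992 = Nominal GDP 1992 = 56.22·669 + 19.87·927 + 14.78·699 + 17.36·134 = 68688.13.
Real GDP 2002 (at 1992 prices) = 56.22·1050 + 19.87·709 + 14.78·496 + 17.36·122 = 82567.63.
Real growth = 82567.63/68688.13 − 1 = 0.2021.

20.21%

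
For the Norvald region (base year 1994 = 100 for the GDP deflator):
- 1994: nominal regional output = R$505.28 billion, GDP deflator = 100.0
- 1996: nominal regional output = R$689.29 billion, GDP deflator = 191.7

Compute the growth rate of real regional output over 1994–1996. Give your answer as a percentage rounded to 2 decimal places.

-28.84%

Deflate each year: 1994 → 505.28/1.000 = 505.28; 1996 → 689.29/1.917 = 359.57.
So real regional output changed by 359.57/505.28 − 1 = -0.2884, i.e. -28.84%.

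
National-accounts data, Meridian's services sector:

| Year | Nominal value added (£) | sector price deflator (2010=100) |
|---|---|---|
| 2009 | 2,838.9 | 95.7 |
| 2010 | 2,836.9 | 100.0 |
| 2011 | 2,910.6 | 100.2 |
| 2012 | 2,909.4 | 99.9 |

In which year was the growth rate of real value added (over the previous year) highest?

2010: real = 2836.9/1.000 = 2836.90; growth vs 2009 (2966.46) = -4.37%.
2011: real = 2910.6/1.002 = 2904.79; growth vs 2010 (2836.90) = 2.39%.
2012: real = 2909.4/0.999 = 2912.31; growth vs 2011 (2904.79) = 0.26%.

2011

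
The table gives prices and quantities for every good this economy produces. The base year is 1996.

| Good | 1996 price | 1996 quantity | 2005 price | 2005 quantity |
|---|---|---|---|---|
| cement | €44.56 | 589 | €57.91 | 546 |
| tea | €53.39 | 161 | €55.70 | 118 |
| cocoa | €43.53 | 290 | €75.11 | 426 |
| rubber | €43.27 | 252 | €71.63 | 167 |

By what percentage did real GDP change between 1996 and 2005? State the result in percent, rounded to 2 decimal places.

-3.37%

Real GDP 1996 = Nominal GDP 1996 = 44.56·589 + 53.39·161 + 43.53·290 + 43.27·252 = 58369.37.
Real GDP 2005 (at 1996 prices) = 44.56·546 + 53.39·118 + 43.53·426 + 43.27·167 = 56399.65.
Real growth = 56399.65/58369.37 − 1 = -0.0337.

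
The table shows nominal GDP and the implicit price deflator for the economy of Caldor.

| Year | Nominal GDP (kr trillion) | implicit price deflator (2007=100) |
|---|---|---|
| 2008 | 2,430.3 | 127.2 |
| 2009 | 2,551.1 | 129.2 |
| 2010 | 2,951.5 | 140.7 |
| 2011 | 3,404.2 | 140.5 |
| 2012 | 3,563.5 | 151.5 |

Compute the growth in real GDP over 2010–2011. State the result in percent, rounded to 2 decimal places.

15.50%

Real GDP 2010 = 2951.5/1.407 = 2097.73.
Real GDP 2011 = 3404.2/1.405 = 2422.92.
Change = 2422.92/2097.73 − 1 = 0.1550.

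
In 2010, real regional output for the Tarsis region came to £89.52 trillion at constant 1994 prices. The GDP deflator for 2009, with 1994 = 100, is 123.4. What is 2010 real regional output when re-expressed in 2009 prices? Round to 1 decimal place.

Real regional output in 2009 prices = Real regional output in 1994 prices × (P_2009/P_1994) = 89.52 × 1.234 = 110.47.

£110.5 trillion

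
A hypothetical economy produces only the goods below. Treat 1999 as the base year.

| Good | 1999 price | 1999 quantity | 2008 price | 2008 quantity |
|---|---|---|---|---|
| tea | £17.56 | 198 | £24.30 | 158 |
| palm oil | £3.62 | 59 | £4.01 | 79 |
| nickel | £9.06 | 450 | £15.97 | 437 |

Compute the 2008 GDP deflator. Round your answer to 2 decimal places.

158.63

Nominal GDP 2008 = 24.30·158 + 4.01·79 + 15.97·437 = 11135.08.
Real GDP 2008 (at 1999 prices) = 17.56·158 + 3.62·79 + 9.06·437 = 7019.68.
Deflator = Nominal/Real × 100 = 11135.08/7019.68 × 100 = 158.627.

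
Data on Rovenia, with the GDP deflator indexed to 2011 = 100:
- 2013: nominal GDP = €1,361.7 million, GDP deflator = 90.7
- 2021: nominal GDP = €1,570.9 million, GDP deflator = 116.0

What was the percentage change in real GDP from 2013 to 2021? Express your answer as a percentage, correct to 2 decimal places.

-9.80%

Deflate each year: 2013 → 1361.7/0.907 = 1501.32; 2021 → 1570.9/1.160 = 1354.22.
So real GDP changed by 1354.22/1501.32 − 1 = -0.0980, i.e. -9.80%.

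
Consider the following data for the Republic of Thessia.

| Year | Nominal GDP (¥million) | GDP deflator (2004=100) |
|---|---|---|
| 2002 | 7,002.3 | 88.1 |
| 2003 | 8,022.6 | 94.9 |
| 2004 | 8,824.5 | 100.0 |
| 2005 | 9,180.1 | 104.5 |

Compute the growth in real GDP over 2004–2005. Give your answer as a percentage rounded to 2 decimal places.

-0.45%

Real GDP 2004 = 8824.5/1.000 = 8824.50.
Real GDP 2005 = 9180.1/1.045 = 8784.78.
Change = 8784.78/8824.50 − 1 = -0.0045.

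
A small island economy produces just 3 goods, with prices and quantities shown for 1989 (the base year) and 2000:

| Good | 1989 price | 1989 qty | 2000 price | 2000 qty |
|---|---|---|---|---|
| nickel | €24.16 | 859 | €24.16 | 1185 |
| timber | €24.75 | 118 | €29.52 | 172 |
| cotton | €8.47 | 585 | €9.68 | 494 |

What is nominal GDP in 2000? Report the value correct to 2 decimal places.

Nominal GDP 2000 = Σ (p_2000 × q_2000) = 24.16·1185 + 29.52·172 + 9.68·494 = 38488.96.

€38488.96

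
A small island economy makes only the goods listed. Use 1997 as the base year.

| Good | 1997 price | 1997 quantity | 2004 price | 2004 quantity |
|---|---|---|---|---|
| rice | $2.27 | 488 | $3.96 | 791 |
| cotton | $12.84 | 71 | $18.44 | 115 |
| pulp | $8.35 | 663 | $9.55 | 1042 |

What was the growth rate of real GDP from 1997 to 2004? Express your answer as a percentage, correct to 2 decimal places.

Real GDP 1997 = Nominal GDP 1997 = 2.27·488 + 12.84·71 + 8.35·663 = 7555.45.
Real GDP 2004 (at 1997 prices) = 2.27·791 + 12.84·115 + 8.35·1042 = 11972.87.
Real growth = 11972.87/7555.45 − 1 = 0.5847.

58.47%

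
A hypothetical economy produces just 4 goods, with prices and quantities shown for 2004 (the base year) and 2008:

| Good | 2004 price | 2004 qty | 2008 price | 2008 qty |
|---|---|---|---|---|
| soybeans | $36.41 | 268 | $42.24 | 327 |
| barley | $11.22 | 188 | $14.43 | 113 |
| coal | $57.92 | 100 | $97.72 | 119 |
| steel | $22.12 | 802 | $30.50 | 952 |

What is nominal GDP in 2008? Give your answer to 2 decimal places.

$56107.75

Nominal GDP 2008 = Σ (p_2008 × q_2008) = 42.24·327 + 14.43·113 + 97.72·119 + 30.50·952 = 56107.75.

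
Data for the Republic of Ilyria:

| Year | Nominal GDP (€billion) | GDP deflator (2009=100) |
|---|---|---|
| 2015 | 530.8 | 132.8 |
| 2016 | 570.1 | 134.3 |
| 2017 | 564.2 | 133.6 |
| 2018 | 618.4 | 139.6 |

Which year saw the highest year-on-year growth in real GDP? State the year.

2016: real = 570.1/1.343 = 424.50; growth vs 2015 (399.70) = 6.20%.
2017: real = 564.2/1.336 = 422.31; growth vs 2016 (424.50) = -0.52%.
2018: real = 618.4/1.396 = 442.98; growth vs 2017 (422.31) = 4.89%.

2016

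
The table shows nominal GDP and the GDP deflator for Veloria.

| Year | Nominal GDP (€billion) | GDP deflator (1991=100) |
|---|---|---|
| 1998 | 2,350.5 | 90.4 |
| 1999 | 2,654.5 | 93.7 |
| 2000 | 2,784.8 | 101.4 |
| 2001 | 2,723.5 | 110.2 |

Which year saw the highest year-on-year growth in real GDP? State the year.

1999: real = 2654.5/0.937 = 2832.98; growth vs 1998 (2600.11) = 8.96%.
2000: real = 2784.8/1.014 = 2746.35; growth vs 1999 (2832.98) = -3.06%.
2001: real = 2723.5/1.102 = 2471.42; growth vs 2000 (2746.35) = -10.01%.

1999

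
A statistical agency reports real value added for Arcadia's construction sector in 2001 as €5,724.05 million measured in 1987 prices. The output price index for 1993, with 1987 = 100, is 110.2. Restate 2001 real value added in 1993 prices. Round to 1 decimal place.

Real value added in 1993 prices = Real value added in 1987 prices × (P_1993/P_1987) = 5724.05 × 1.102 = 6307.90.

€6,307.9 million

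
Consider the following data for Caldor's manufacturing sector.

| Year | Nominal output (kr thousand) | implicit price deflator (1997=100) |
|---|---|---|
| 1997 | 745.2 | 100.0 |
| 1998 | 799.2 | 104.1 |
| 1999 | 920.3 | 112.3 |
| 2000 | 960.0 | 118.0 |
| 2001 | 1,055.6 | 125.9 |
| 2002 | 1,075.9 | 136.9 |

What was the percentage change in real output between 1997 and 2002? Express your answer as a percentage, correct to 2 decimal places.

5.46%

Real output 1997 = 745.2/1.000 = 745.20.
Real output 2002 = 1075.9/1.369 = 785.90.
Change = 785.90/745.20 − 1 = 0.0546.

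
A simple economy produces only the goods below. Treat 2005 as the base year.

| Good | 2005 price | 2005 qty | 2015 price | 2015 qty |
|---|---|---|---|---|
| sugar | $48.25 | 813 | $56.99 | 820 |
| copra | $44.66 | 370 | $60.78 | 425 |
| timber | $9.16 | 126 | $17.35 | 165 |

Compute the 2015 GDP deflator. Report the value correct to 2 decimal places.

Nominal GDP 2015 = 56.99·820 + 60.78·425 + 17.35·165 = 75426.05.
Real GDP 2015 (at 2005 prices) = 48.25·820 + 44.66·425 + 9.16·165 = 60056.90.
Deflator = Nominal/Real × 100 = 75426.05/60056.90 × 100 = 125.591.

125.59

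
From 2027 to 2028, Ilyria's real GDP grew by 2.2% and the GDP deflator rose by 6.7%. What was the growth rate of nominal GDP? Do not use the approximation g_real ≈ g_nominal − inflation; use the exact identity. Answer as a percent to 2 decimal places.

(1 + g_nom) = (1 + g_real)(1 + π) = 1.0220 × 1.0670 = 1.09047.

9.05%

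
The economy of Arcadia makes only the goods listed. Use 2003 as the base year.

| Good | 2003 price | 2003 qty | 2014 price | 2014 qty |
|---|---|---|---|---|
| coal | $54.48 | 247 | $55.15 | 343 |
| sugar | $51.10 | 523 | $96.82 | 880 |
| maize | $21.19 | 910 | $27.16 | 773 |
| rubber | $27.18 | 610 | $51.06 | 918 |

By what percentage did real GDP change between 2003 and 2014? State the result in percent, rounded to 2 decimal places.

38.06%

Real GDP 2003 = Nominal GDP 2003 = 54.48·247 + 51.10·523 + 21.19·910 + 27.18·610 = 76044.56.
Real GDP 2014 (at 2003 prices) = 54.48·343 + 51.10·880 + 21.19·773 + 27.18·918 = 104985.75.
Real growth = 104985.75/76044.56 − 1 = 0.3806.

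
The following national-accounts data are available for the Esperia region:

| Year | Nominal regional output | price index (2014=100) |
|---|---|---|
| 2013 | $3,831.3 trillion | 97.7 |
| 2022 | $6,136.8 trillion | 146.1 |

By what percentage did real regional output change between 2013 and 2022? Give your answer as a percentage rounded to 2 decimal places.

Real regional output 2013 = 3831.3 / 0.977 = 3921.49.
Real regional output 2022 = 6136.8 / 1.461 = 4200.41.
Real growth = 4200.41 / 3921.49 − 1 = 0.0711.

7.11%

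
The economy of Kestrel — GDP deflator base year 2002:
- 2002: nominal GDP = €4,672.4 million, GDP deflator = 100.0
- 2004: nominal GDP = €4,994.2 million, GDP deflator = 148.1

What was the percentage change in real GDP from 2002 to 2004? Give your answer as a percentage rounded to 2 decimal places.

Real GDP 2002 = 4672.4 / 1.000 = 4672.40.
Real GDP 2004 = 4994.2 / 1.481 = 3372.18.
Real growth = 3372.18 / 4672.40 − 1 = -0.2783.

-27.83%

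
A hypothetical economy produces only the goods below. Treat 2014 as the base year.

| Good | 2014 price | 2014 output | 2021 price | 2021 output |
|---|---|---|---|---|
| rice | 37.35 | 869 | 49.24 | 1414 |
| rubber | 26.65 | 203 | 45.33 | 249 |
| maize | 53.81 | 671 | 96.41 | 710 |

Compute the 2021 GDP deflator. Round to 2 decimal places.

152.95

Nominal GDP 2021 = 49.24·1414 + 45.33·249 + 96.41·710 = 149363.63.
Real GDP 2021 (at 2014 prices) = 37.35·1414 + 26.65·249 + 53.81·710 = 97653.85.
Deflator = Nominal/Real × 100 = 149363.63/97653.85 × 100 = 152.952.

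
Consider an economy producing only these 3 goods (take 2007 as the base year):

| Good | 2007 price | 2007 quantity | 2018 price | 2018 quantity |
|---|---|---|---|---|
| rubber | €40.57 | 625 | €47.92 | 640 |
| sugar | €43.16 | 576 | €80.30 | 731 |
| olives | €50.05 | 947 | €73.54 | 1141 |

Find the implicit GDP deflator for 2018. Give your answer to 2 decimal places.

Nominal GDP 2018 = 47.92·640 + 80.30·731 + 73.54·1141 = 173277.24.
Real GDP 2018 (at 2007 prices) = 40.57·640 + 43.16·731 + 50.05·1141 = 114621.81.
Deflator = Nominal/Real × 100 = 173277.24/114621.81 × 100 = 151.173.

151.17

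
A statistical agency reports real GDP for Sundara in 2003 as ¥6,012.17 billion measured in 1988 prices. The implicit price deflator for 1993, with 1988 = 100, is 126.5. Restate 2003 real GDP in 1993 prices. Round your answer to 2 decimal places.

Real GDP in 1993 prices = Real GDP in 1988 prices × (P_1993/P_1988) = 6012.17 × 1.265 = 7605.40.

¥7,605.40 billion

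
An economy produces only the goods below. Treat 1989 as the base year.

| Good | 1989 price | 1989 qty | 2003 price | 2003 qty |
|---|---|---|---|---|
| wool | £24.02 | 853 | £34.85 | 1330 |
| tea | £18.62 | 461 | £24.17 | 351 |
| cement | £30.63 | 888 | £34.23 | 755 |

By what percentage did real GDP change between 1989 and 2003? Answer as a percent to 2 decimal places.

9.48%

Real GDP 1989 = Nominal GDP 1989 = 24.02·853 + 18.62·461 + 30.63·888 = 56272.32.
Real GDP 2003 (at 1989 prices) = 24.02·1330 + 18.62·351 + 30.63·755 = 61607.87.
Real growth = 61607.87/56272.32 − 1 = 0.0948.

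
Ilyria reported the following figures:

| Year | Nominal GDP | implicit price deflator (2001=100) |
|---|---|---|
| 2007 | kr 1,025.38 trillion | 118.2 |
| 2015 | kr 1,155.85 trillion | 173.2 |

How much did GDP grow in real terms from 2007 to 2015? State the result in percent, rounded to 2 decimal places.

Deflate each year: 2007 → 1025.38/1.182 = 867.50; 2015 → 1155.85/1.732 = 667.35.
So real GDP changed by 667.35/867.50 − 1 = -0.2307, i.e. -23.07%.

-23.07%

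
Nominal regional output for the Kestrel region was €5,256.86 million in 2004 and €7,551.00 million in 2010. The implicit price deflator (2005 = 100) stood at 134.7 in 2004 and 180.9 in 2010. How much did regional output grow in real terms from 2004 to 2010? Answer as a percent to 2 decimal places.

Deflate each year: 2004 → 5256.86/1.347 = 3902.64; 2010 → 7551.00/1.809 = 4174.13.
So real regional output changed by 4174.13/3902.64 − 1 = 0.0696, i.e. 6.96%.

6.96%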